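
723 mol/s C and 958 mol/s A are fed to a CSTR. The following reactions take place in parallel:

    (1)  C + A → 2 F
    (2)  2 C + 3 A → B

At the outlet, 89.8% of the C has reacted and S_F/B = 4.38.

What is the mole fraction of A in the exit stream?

0.145

Conversion of C: C consumed = 0.898 × 723 = 649.3 mol/s = 1ξ₁ + 2ξ₂.
Selectivity: 2ξ₁ / (1ξ₂) = 4.38 → ξ₁ = 2.19 ξ₂.
Substitute: (1·2.19 + 2) ξ₂ = 649.3 → ξ₂ = 155 mol/s, ξ₁ = 339.3 mol/s.
Outlet amounts (n = n₀ + Σ ν·ξ):
  C: 723 − 1(339.3) − 2(155) = 73.75
  A: 958 − 1(339.3) − 3(155) = 153.8
  F: 0 + 2(339.3) = 678.7
  B: 0 + 1(155) = 155
Total out = 1061 mol/s; y_A = 153.8 / 1061 = 0.1449.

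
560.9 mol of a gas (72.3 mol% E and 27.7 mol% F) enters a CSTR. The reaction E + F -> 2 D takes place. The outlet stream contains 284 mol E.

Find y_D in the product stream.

For E: n = n₀ − 1ξ → 284 = 405.5 − 1ξ, giving ξ = 121.5 mol.
Outlet amounts (n = n₀ + ν ξ):
  E: 405.5 − 1(121.5) = 284
  F: 155.4 − 1(121.5) = 33.84
  D: 0 + 2(121.5) = 243.1
Total out = 560.9 mol; y_D = 243.1 / 560.9 = 0.4333.

0.433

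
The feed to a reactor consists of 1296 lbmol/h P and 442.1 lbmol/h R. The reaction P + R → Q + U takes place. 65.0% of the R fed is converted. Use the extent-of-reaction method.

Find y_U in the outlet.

R reacted = 0.65 × 442.1 = 287.4 lbmol/h; ν_R = −1, so ξ = 287.4/1 = 287.4 lbmol/h.
Outlet amounts (n = n₀ + ν ξ):
  P: 1296 − 1(287.4) = 1009
  R: 442.1 − 1(287.4) = 154.7
  Q: 0 + 1(287.4) = 287.4
  U: 0 + 1(287.4) = 287.4
Total out = 1738 lbmol/h; y_U = 287.4 / 1738 = 0.1653.

0.165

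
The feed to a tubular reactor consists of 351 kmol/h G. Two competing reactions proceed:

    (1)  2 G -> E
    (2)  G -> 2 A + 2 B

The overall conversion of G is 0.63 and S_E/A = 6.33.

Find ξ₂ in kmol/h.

Conversion of G: G consumed = 0.63 × 351 = 221.1 kmol/h = 2ξ₁ + 1ξ₂.
Selectivity: 1ξ₁ / (2ξ₂) = 6.33 → ξ₁ = 12.66 ξ₂.
Substitute: (2·12.66 + 1) ξ₂ = 221.1 → ξ₂ = 8.402 kmol/h, ξ₁ = 106.4 kmol/h.
Outlet amounts (n = n₀ + Σ ν·ξ):
  G: 351 − 2(106.4) − 1(8.402) = 129.9
  E: 0 + 1(106.4) = 106.4
  A: 0 + 2(8.402) = 16.8
  B: 0 + 2(8.402) = 16.8

ξ₂ = 8.4 kmol/h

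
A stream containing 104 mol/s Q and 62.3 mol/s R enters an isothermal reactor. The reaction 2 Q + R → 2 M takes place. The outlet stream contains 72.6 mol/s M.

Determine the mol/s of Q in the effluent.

For M: n = n₀ + 2ξ → 72.6 = 0 + 2ξ, giving ξ = 36.3 mol/s.
Outlet amounts (n = n₀ + ν ξ):
  Q: 104 − 2(36.3) = 31.4
  R: 62.3 − 1(36.3) = 26
  M: 0 + 2(36.3) = 72.6

31.4 mol/s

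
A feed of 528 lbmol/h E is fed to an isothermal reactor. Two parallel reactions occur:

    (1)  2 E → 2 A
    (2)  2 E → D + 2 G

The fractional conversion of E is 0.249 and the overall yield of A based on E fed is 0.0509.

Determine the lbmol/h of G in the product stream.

105 lbmol/h

Yield of A: 2ξ₁ / 528 = 0.0509 → ξ₁ = 13.44 lbmol/h.
Conversion of E: 2ξ₁ + 2ξ₂ = 0.249 × 528 = 131.5 → ξ₂ = 52.3 lbmol/h.
Outlet amounts (n = n₀ + Σ ν·ξ):
  E: 528 − 2(13.44) − 2(52.3) = 396.5
  A: 0 + 2(13.44) = 26.88
  D: 0 + 1(52.3) = 52.3
  G: 0 + 2(52.3) = 104.6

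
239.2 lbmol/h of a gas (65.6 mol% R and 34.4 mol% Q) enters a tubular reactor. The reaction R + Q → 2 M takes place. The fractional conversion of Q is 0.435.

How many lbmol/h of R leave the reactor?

121 lbmol/h

Q reacted = 0.435 × 82.28 = 35.79 lbmol/h; ν_Q = −1, so ξ = 35.79/1 = 35.79 lbmol/h.
Outlet amounts (n = n₀ + ν ξ):
  R: 156.9 − 1(35.79) = 121.1
  Q: 82.28 − 1(35.79) = 46.49
  M: 0 + 2(35.79) = 71.59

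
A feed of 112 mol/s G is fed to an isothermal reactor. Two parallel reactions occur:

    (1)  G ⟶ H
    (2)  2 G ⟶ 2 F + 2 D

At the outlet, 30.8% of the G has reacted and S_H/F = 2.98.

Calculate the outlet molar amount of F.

Conversion of G: G consumed = 0.308 × 112 = 34.5 mol/s = 1ξ₁ + 2ξ₂.
Selectivity: 1ξ₁ / (2ξ₂) = 2.98 → ξ₁ = 5.96 ξ₂.
Substitute: (1·5.96 + 2) ξ₂ = 34.5 → ξ₂ = 4.334 mol/s, ξ₁ = 25.83 mol/s.
Outlet amounts (n = n₀ + Σ ν·ξ):
  G: 112 − 1(25.83) − 2(4.334) = 77.5
  H: 0 + 1(25.83) = 25.83
  F: 0 + 2(4.334) = 8.667
  D: 0 + 2(4.334) = 8.667

8.67 mol/s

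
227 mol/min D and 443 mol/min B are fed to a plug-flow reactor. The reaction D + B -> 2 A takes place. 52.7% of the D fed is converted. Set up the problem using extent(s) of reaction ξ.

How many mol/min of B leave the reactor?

323 mol/min

D reacted = 0.527 × 227 = 119.6 mol/min; ν_D = −1, so ξ = 119.6/1 = 119.6 mol/min.
Outlet amounts (n = n₀ + ν ξ):
  D: 227 − 1(119.6) = 107.4
  B: 443 − 1(119.6) = 323.4
  A: 0 + 2(119.6) = 239.3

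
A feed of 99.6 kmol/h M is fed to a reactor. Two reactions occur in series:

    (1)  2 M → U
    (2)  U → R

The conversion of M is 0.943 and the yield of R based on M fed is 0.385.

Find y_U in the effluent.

Conversion of M: M consumed = 2ξ₁ = 0.943 × 99.6 → ξ₁ = 46.96 kmol/h.
Yield of R: 1ξ₂ / 99.6 = 0.385 → ξ₂ = 38.35 kmol/h.
Outlet amounts (n = n₀ + Σ ν·ξ):
  M: 99.6 − 2(46.96) = 5.677
  U: 0 + 1(46.96) − 1(38.35) = 8.615
  R: 0 + 1(38.35) = 38.35
Total out = 52.64 kmol/h; y_U = 8.615 / 52.64 = 0.1637.

0.164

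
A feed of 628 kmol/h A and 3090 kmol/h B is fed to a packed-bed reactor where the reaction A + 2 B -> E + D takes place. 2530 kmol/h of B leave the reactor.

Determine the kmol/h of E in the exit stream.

280 kmol/h

For B: n = n₀ − 2ξ → 2530 = 3090 − 2ξ, giving ξ = 280 kmol/h.
Outlet amounts (n = n₀ + ν ξ):
  A: 628 − 1(280) = 348
  B: 3090 − 2(280) = 2530
  E: 0 + 1(280) = 280
  D: 0 + 1(280) = 280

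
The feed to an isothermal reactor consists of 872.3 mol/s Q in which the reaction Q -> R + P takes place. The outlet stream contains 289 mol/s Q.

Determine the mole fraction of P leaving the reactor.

For Q: n = n₀ − 1ξ → 289 = 872.3 − 1ξ, giving ξ = 583.3 mol/s.
Outlet amounts (n = n₀ + ν ξ):
  Q: 872.3 − 1(583.3) = 289
  R: 0 + 1(583.3) = 583.3
  P: 0 + 1(583.3) = 583.3
Total out = 1456 mol/s; y_P = 583.3 / 1456 = 0.4007.

0.401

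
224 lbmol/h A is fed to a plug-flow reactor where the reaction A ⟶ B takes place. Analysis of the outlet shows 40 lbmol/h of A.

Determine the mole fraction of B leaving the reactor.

0.821

For A: n = n₀ − 1ξ → 40 = 224 − 1ξ, giving ξ = 184 lbmol/h.
Outlet amounts (n = n₀ + ν ξ):
  A: 224 − 1(184) = 40
  B: 0 + 1(184) = 184
Total out = 224 lbmol/h; y_B = 184 / 224 = 0.8214.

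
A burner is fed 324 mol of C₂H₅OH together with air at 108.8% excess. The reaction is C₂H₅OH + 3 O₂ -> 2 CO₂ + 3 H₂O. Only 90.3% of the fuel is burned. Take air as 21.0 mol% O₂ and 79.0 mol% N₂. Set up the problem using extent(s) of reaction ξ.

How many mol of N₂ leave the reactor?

7630 mol

Stoichiometric O₂ = 3 × 324 = 972 mol; O₂ fed = 972 × 2.088 = 2030 mol.
N₂ fed = 2030 × 79/21 = 7635 mol.
Fuel reacted = 0.903 × 324 → ξ = 292.6 mol.
Outlet (n = n₀ + ν ξ):
  C₂H₅OH: 324 − 1(292.6) = 31.43
  O₂: 2030 − 3(292.6) = 1152
  N₂: 7635 (inert)
  CO₂: 0 + 2(292.6) = 585.1
  H₂O: 0 + 3(292.6) = 877.7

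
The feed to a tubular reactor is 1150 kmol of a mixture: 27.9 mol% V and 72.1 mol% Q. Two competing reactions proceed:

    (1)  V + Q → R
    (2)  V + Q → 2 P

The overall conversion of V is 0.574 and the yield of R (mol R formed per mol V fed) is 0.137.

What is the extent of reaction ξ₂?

ξ₂ = 140 kmol

Yield of R: 1ξ₁ / 320.9 = 0.137 → ξ₁ = 43.96 kmol.
Conversion of V: 1ξ₁ + 1ξ₂ = 0.574 × 320.9 = 184.2 → ξ₂ = 140.2 kmol.
Outlet amounts (n = n₀ + Σ ν·ξ):
  V: 320.9 − 1(43.96) − 1(140.2) = 136.7
  Q: 829.1 − 1(43.96) − 1(140.2) = 645
  R: 0 + 1(43.96) = 43.96
  P: 0 + 2(140.2) = 280.4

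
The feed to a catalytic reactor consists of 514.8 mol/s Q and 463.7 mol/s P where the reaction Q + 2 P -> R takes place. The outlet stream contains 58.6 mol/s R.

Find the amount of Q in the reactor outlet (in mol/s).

456 mol/s

For R: n = n₀ + 1ξ → 58.6 = 0 + 1ξ, giving ξ = 58.6 mol/s.
Outlet amounts (n = n₀ + ν ξ):
  Q: 514.8 − 1(58.6) = 456.2
  P: 463.7 − 2(58.6) = 346.5
  R: 0 + 1(58.6) = 58.6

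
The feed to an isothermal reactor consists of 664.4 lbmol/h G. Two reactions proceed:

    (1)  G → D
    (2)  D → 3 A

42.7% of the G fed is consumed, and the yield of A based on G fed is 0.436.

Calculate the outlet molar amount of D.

Conversion of G: G consumed = 1ξ₁ = 0.427 × 664.4 → ξ₁ = 283.7 lbmol/h.
Yield of A: 3ξ₂ / 664.4 = 0.436 → ξ₂ = 96.56 lbmol/h.
Outlet amounts (n = n₀ + Σ ν·ξ):
  G: 664.4 − 1(283.7) = 380.7
  D: 0 + 1(283.7) − 1(96.56) = 187.1
  A: 0 + 3(96.56) = 289.7

187 lbmol/h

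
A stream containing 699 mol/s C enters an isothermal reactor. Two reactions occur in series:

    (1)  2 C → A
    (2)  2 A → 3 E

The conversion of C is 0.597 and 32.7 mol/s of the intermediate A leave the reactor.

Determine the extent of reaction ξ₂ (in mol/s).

Conversion of C: C consumed = 2ξ₁ = 0.597 × 699 → ξ₁ = 208.7 mol/s.
A balance: n_A = 0 + 1ξ₁ − 2ξ₂ = 32.7 → ξ₂ = (1·208.7 − 32.7)/2 = 87.98 mol/s.
Outlet amounts (n = n₀ + Σ ν·ξ):
  C: 699 − 2(208.7) = 281.7
  A: 0 + 1(208.7) − 2(87.98) = 32.7
  E: 0 + 3(87.98) = 263.9

ξ₂ = 88 mol/s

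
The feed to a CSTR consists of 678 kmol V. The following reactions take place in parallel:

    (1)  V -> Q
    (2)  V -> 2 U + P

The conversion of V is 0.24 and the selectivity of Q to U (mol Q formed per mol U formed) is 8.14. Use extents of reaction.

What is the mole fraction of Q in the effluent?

0.22

Conversion of V: V consumed = 0.24 × 678 = 162.7 kmol = 1ξ₁ + 1ξ₂.
Selectivity: 1ξ₁ / (2ξ₂) = 8.14 → ξ₁ = 16.28 ξ₂.
Substitute: (1·16.28 + 1) ξ₂ = 162.7 → ξ₂ = 9.417 kmol, ξ₁ = 153.3 kmol.
Outlet amounts (n = n₀ + Σ ν·ξ):
  V: 678 − 1(153.3) − 1(9.417) = 515.3
  Q: 0 + 1(153.3) = 153.3
  U: 0 + 2(9.417) = 18.83
  P: 0 + 1(9.417) = 9.417
Total out = 696.8 kmol; y_Q = 153.3 / 696.8 = 0.22.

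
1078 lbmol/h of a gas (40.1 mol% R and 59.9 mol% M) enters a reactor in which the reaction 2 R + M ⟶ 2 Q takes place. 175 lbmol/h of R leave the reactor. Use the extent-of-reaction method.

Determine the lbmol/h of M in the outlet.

For R: n = n₀ − 2ξ → 175 = 432.3 − 2ξ, giving ξ = 128.6 lbmol/h.
Outlet amounts (n = n₀ + ν ξ):
  R: 432.3 − 2(128.6) = 175
  M: 645.7 − 1(128.6) = 517.1
  Q: 0 + 2(128.6) = 257.3

517 lbmol/h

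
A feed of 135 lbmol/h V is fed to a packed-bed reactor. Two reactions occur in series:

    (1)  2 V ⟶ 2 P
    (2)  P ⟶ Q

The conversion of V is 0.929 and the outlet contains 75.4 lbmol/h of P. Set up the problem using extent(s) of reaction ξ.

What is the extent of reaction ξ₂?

ξ₂ = 50 lbmol/h

Conversion of V: V consumed = 2ξ₁ = 0.929 × 135 → ξ₁ = 62.71 lbmol/h.
P balance: n_P = 0 + 2ξ₁ − 1ξ₂ = 75.4 → ξ₂ = (2·62.71 − 75.4)/1 = 50.02 lbmol/h.
Outlet amounts (n = n₀ + Σ ν·ξ):
  V: 135 − 2(62.71) = 9.585
  P: 0 + 2(62.71) − 1(50.02) = 75.4
  Q: 0 + 1(50.02) = 50.02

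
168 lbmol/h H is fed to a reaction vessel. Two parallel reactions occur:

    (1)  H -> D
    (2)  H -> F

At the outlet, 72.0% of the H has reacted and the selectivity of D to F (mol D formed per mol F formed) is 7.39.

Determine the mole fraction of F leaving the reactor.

0.0858

Conversion of H: H consumed = 0.72 × 168 = 121 lbmol/h = 1ξ₁ + 1ξ₂.
Selectivity: 1ξ₁ / (1ξ₂) = 7.39 → ξ₁ = 7.39 ξ₂.
Substitute: (1·7.39 + 1) ξ₂ = 121 → ξ₂ = 14.42 lbmol/h, ξ₁ = 106.5 lbmol/h.
Outlet amounts (n = n₀ + Σ ν·ξ):
  H: 168 − 1(106.5) − 1(14.42) = 47.04
  D: 0 + 1(106.5) = 106.5
  F: 0 + 1(14.42) = 14.42
Total out = 168 lbmol/h; y_F = 14.42 / 168 = 0.08582.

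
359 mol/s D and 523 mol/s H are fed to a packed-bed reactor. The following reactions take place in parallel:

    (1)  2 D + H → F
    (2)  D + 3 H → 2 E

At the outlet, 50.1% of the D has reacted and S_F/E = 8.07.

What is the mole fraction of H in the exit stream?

0.602

Conversion of D: D consumed = 0.501 × 359 = 179.9 mol/s = 2ξ₁ + 1ξ₂.
Selectivity: 1ξ₁ / (2ξ₂) = 8.07 → ξ₁ = 16.14 ξ₂.
Substitute: (2·16.14 + 1) ξ₂ = 179.9 → ξ₂ = 5.404 mol/s, ξ₁ = 87.23 mol/s.
Outlet amounts (n = n₀ + Σ ν·ξ):
  D: 359 − 2(87.23) − 1(5.404) = 179.1
  H: 523 − 1(87.23) − 3(5.404) = 419.6
  F: 0 + 1(87.23) = 87.23
  E: 0 + 2(5.404) = 10.81
Total out = 696.7 mol/s; y_H = 419.6 / 696.7 = 0.6022.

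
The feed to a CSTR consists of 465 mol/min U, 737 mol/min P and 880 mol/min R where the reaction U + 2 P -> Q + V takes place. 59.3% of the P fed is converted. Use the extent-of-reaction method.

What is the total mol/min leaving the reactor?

P reacted = 0.593 × 737 = 437 mol/min; ν_P = −2, so ξ = 437/2 = 218.5 mol/min.
Outlet amounts (n = n₀ + ν ξ):
  U: 465 − 1(218.5) = 246.5
  P: 737 − 2(218.5) = 300
  Q: 0 + 1(218.5) = 218.5
  V: 0 + 1(218.5) = 218.5
  R: 880 (inert)
Total out = 246.5 + 300 + 218.5 + 218.5 + 880 = 1863 mol/min.

1860 mol/min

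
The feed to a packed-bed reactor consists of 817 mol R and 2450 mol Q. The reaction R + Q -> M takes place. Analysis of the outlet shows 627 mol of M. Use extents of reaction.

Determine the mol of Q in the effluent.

For M: n = n₀ + 1ξ → 627 = 0 + 1ξ, giving ξ = 627 mol.
Outlet amounts (n = n₀ + ν ξ):
  R: 817 − 1(627) = 190
  Q: 2450 − 1(627) = 1823
  M: 0 + 1(627) = 627

1820 mol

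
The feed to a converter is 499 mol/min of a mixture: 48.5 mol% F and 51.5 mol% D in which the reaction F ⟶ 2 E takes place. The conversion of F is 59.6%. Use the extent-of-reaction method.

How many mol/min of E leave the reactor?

F reacted = 0.596 × 242 = 144.2 mol/min; ν_F = −1, so ξ = 144.2/1 = 144.2 mol/min.
Outlet amounts (n = n₀ + ν ξ):
  F: 242 − 1(144.2) = 97.77
  E: 0 + 2(144.2) = 288.5
  D: 257 (inert)

288 mol/min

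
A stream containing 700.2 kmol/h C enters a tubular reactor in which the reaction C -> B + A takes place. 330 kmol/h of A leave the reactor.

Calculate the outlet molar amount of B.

For A: n = n₀ + 1ξ → 330 = 0 + 1ξ, giving ξ = 330 kmol/h.
Outlet amounts (n = n₀ + ν ξ):
  C: 700.2 − 1(330) = 370.2
  B: 0 + 1(330) = 330
  A: 0 + 1(330) = 330

330 kmol/h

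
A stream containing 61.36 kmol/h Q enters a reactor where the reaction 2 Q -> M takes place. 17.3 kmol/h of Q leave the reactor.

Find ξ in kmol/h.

For Q: n = n₀ − 2ξ → 17.3 = 61.36 − 2ξ, giving ξ = 22.03 kmol/h.
Outlet amounts (n = n₀ + ν ξ):
  Q: 61.36 − 2(22.03) = 17.3
  M: 0 + 1(22.03) = 22.03

ξ = 22 kmol/h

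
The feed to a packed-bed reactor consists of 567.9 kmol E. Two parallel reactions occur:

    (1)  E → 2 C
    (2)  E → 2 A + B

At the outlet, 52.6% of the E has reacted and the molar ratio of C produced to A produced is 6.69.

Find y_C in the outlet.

Conversion of E: E consumed = 0.526 × 567.9 = 298.7 kmol = 1ξ₁ + 1ξ₂.
Selectivity: 2ξ₁ / (2ξ₂) = 6.69 → ξ₁ = 6.69 ξ₂.
Substitute: (1·6.69 + 1) ξ₂ = 298.7 → ξ₂ = 38.84 kmol, ξ₁ = 259.9 kmol.
Outlet amounts (n = n₀ + Σ ν·ξ):
  E: 567.9 − 1(259.9) − 1(38.84) = 269.2
  C: 0 + 2(259.9) = 519.7
  A: 0 + 2(38.84) = 77.69
  B: 0 + 1(38.84) = 38.84
Total out = 905.5 kmol; y_C = 519.7 / 905.5 = 0.574.

0.574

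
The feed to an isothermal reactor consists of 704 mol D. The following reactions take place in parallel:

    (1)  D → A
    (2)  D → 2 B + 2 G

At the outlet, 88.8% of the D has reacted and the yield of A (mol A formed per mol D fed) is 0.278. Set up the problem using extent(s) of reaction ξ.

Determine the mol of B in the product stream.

859 mol

Yield of A: 1ξ₁ / 704 = 0.278 → ξ₁ = 195.7 mol.
Conversion of D: 1ξ₁ + 1ξ₂ = 0.888 × 704 = 625.2 → ξ₂ = 429.4 mol.
Outlet amounts (n = n₀ + Σ ν·ξ):
  D: 704 − 1(195.7) − 1(429.4) = 78.85
  A: 0 + 1(195.7) = 195.7
  B: 0 + 2(429.4) = 858.9
  G: 0 + 2(429.4) = 858.9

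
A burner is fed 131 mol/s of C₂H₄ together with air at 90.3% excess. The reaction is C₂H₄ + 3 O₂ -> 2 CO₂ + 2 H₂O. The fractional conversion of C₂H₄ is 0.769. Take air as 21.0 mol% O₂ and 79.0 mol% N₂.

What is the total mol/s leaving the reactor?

3690 mol/s

Stoichiometric O₂ = 3 × 131 = 393 mol/s; O₂ fed = 393 × 1.903 = 747.9 mol/s.
N₂ fed = 747.9 × 79/21 = 2813 mol/s.
Fuel reacted = 0.769 × 131 → ξ = 100.7 mol/s.
Outlet (n = n₀ + ν ξ):
  C₂H₄: 131 − 1(100.7) = 30.26
  O₂: 747.9 − 3(100.7) = 445.7
  N₂: 2813 (inert)
  CO₂: 0 + 2(100.7) = 201.5
  H₂O: 0 + 2(100.7) = 201.5
Total out = 30.26 + 445.7 + 2813 + 201.5 + 201.5 = 3692 mol/s.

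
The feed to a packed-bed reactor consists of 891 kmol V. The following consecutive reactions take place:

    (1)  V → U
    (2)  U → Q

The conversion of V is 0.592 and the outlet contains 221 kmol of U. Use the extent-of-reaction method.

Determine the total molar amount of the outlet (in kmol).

Conversion of V: V consumed = 1ξ₁ = 0.592 × 891 → ξ₁ = 527.5 kmol.
U balance: n_U = 0 + 1ξ₁ − 1ξ₂ = 221 → ξ₂ = (1·527.5 − 221)/1 = 306.5 kmol.
Outlet amounts (n = n₀ + Σ ν·ξ):
  V: 891 − 1(527.5) = 363.5
  U: 0 + 1(527.5) − 1(306.5) = 221
  Q: 0 + 1(306.5) = 306.5
Total out = 363.5 + 221 + 306.5 = 891 kmol.

891 kmol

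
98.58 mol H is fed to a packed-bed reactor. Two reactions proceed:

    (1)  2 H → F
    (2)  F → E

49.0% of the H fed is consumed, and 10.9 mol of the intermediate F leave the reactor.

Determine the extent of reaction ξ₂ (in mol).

ξ₂ = 13.3 mol

Conversion of H: H consumed = 2ξ₁ = 0.49 × 98.58 → ξ₁ = 24.15 mol.
F balance: n_F = 0 + 1ξ₁ − 1ξ₂ = 10.9 → ξ₂ = (1·24.15 − 10.9)/1 = 13.25 mol.
Outlet amounts (n = n₀ + Σ ν·ξ):
  H: 98.58 − 2(24.15) = 50.28
  F: 0 + 1(24.15) − 1(13.25) = 10.9
  E: 0 + 1(13.25) = 13.25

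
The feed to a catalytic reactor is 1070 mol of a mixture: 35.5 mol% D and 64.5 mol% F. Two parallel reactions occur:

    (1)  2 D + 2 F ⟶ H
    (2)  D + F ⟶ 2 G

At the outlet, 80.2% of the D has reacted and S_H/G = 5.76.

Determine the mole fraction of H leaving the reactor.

Conversion of D: D consumed = 0.802 × 379.9 = 304.6 mol = 2ξ₁ + 1ξ₂.
Selectivity: 1ξ₁ / (2ξ₂) = 5.76 → ξ₁ = 11.52 ξ₂.
Substitute: (2·11.52 + 1) ξ₂ = 304.6 → ξ₂ = 12.67 mol, ξ₁ = 146 mol.
Outlet amounts (n = n₀ + Σ ν·ξ):
  D: 379.9 − 2(146) − 1(12.67) = 75.21
  F: 690.1 − 2(146) − 1(12.67) = 385.5
  H: 0 + 1(146) = 146
  G: 0 + 2(12.67) = 25.34
Total out = 632 mol; y_H = 146 / 632 = 0.231.

0.231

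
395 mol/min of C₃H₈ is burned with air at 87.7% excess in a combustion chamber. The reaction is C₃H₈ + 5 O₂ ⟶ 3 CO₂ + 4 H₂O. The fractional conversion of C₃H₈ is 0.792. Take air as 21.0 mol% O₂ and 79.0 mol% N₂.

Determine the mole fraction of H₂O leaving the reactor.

0.0682

Stoichiometric O₂ = 5 × 395 = 1975 mol/min; O₂ fed = 1975 × 1.877 = 3707 mol/min.
N₂ fed = 3707 × 79/21 = 13950 mol/min.
Fuel reacted = 0.792 × 395 → ξ = 312.8 mol/min.
Outlet (n = n₀ + ν ξ):
  C₃H₈: 395 − 1(312.8) = 82.16
  O₂: 3707 − 5(312.8) = 2143
  N₂: 13950 (inert)
  CO₂: 0 + 3(312.8) = 938.5
  H₂O: 0 + 4(312.8) = 1251
Total out = 18360 mol/min; y_H₂O = 1251 / 18360 = 0.06815.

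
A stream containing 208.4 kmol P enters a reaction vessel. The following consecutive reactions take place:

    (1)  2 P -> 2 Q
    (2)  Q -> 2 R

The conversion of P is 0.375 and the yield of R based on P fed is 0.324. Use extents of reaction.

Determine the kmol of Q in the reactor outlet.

44.4 kmol

Conversion of P: P consumed = 2ξ₁ = 0.375 × 208.4 → ξ₁ = 39.08 kmol.
Yield of R: 2ξ₂ / 208.4 = 0.324 → ξ₂ = 33.76 kmol.
Outlet amounts (n = n₀ + Σ ν·ξ):
  P: 208.4 − 2(39.08) = 130.2
  Q: 0 + 2(39.08) − 1(33.76) = 44.39
  R: 0 + 2(33.76) = 67.52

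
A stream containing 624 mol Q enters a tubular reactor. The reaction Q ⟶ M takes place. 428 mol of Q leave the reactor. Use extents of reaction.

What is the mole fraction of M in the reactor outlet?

For Q: n = n₀ − 1ξ → 428 = 624 − 1ξ, giving ξ = 196 mol.
Outlet amounts (n = n₀ + ν ξ):
  Q: 624 − 1(196) = 428
  M: 0 + 1(196) = 196
Total out = 624 mol; y_M = 196 / 624 = 0.3141.

0.314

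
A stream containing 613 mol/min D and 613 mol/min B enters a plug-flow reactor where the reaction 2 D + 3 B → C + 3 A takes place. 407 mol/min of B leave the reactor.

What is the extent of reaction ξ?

For B: n = n₀ − 3ξ → 407 = 613 − 3ξ, giving ξ = 68.67 mol/min.
Outlet amounts (n = n₀ + ν ξ):
  D: 613 − 2(68.67) = 475.7
  B: 613 − 3(68.67) = 407
  C: 0 + 1(68.67) = 68.67
  A: 0 + 3(68.67) = 206

ξ = 68.7 mol/min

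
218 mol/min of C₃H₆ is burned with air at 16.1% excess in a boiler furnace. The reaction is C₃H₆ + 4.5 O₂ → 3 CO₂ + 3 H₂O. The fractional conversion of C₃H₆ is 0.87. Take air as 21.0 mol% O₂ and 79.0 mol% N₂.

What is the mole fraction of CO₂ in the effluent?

0.0992

Stoichiometric O₂ = 4.5 × 218 = 981 mol/min; O₂ fed = 981 × 1.161 = 1139 mol/min.
N₂ fed = 1139 × 79/21 = 4285 mol/min.
Fuel reacted = 0.87 × 218 → ξ = 189.7 mol/min.
Outlet (n = n₀ + ν ξ):
  C₃H₆: 218 − 1(189.7) = 28.34
  O₂: 1139 − 4.5(189.7) = 285.5
  N₂: 4285 (inert)
  CO₂: 0 + 3(189.7) = 569
  H₂O: 0 + 3(189.7) = 569
Total out = 5736 mol/min; y_CO₂ = 569 / 5736 = 0.09919.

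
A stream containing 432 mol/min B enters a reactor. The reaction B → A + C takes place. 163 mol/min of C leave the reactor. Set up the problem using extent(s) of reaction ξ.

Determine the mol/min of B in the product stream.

269 mol/min

For C: n = n₀ + 1ξ → 163 = 0 + 1ξ, giving ξ = 163 mol/min.
Outlet amounts (n = n₀ + ν ξ):
  B: 432 − 1(163) = 269
  A: 0 + 1(163) = 163
  C: 0 + 1(163) = 163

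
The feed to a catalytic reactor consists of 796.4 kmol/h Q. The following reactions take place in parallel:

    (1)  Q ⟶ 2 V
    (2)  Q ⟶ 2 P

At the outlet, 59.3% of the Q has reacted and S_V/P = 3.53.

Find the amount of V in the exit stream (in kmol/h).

Conversion of Q: Q consumed = 0.593 × 796.4 = 472.3 kmol/h = 1ξ₁ + 1ξ₂.
Selectivity: 2ξ₁ / (2ξ₂) = 3.53 → ξ₁ = 3.53 ξ₂.
Substitute: (1·3.53 + 1) ξ₂ = 472.3 → ξ₂ = 104.3 kmol/h, ξ₁ = 368 kmol/h.
Outlet amounts (n = n₀ + Σ ν·ξ):
  Q: 796.4 − 1(368) − 1(104.3) = 324.1
  V: 0 + 2(368) = 736
  P: 0 + 2(104.3) = 208.5

736 kmol/h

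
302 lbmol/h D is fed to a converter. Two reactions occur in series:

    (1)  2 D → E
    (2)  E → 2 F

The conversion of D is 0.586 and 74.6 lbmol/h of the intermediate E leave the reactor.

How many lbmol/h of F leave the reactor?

Conversion of D: D consumed = 2ξ₁ = 0.586 × 302 → ξ₁ = 88.49 lbmol/h.
E balance: n_E = 0 + 1ξ₁ − 1ξ₂ = 74.6 → ξ₂ = (1·88.49 − 74.6)/1 = 13.89 lbmol/h.
Outlet amounts (n = n₀ + Σ ν·ξ):
  D: 302 − 2(88.49) = 125
  E: 0 + 1(88.49) − 1(13.89) = 74.6
  F: 0 + 2(13.89) = 27.77

27.8 lbmol/h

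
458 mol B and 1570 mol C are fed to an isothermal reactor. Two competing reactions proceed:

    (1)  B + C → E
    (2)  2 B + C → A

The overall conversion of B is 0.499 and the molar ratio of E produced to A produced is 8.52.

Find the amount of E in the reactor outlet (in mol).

185 mol

Conversion of B: B consumed = 0.499 × 458 = 228.5 mol = 1ξ₁ + 2ξ₂.
Selectivity: 1ξ₁ / (1ξ₂) = 8.52 → ξ₁ = 8.52 ξ₂.
Substitute: (1·8.52 + 2) ξ₂ = 228.5 → ξ₂ = 21.72 mol, ξ₁ = 185.1 mol.
Outlet amounts (n = n₀ + Σ ν·ξ):
  B: 458 − 1(185.1) − 2(21.72) = 229.5
  C: 1570 − 1(185.1) − 1(21.72) = 1363
  E: 0 + 1(185.1) = 185.1
  A: 0 + 1(21.72) = 21.72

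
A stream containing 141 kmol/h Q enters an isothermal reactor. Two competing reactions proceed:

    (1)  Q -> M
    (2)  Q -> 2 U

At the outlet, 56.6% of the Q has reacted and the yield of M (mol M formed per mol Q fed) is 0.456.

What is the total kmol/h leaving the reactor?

157 kmol/h

Yield of M: 1ξ₁ / 141 = 0.456 → ξ₁ = 64.3 kmol/h.
Conversion of Q: 1ξ₁ + 1ξ₂ = 0.566 × 141 = 79.81 → ξ₂ = 15.51 kmol/h.
Outlet amounts (n = n₀ + Σ ν·ξ):
  Q: 141 − 1(64.3) − 1(15.51) = 61.19
  M: 0 + 1(64.3) = 64.3
  U: 0 + 2(15.51) = 31.02
Total out = 61.19 + 64.3 + 31.02 = 156.5 kmol/h.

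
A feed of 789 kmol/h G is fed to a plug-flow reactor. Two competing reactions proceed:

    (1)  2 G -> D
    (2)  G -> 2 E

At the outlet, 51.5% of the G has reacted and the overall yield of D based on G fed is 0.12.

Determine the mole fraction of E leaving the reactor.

0.476

Yield of D: 1ξ₁ / 789 = 0.12 → ξ₁ = 94.68 kmol/h.
Conversion of G: 2ξ₁ + 1ξ₂ = 0.515 × 789 = 406.3 → ξ₂ = 217 kmol/h.
Outlet amounts (n = n₀ + Σ ν·ξ):
  G: 789 − 2(94.68) − 1(217) = 382.7
  D: 0 + 1(94.68) = 94.68
  E: 0 + 2(217) = 434
Total out = 911.3 kmol/h; y_E = 434 / 911.3 = 0.4762.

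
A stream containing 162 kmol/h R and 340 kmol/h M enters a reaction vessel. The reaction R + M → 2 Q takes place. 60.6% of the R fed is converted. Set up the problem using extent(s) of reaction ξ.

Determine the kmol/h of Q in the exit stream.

196 kmol/h

R reacted = 0.606 × 162 = 98.17 kmol/h; ν_R = −1, so ξ = 98.17/1 = 98.17 kmol/h.
Outlet amounts (n = n₀ + ν ξ):
  R: 162 − 1(98.17) = 63.83
  M: 340 − 1(98.17) = 241.8
  Q: 0 + 2(98.17) = 196.3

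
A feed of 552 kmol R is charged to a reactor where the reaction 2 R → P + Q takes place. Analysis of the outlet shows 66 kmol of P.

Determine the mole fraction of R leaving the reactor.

For P: n = n₀ + 1ξ → 66 = 0 + 1ξ, giving ξ = 66 kmol.
Outlet amounts (n = n₀ + ν ξ):
  R: 552 − 2(66) = 420
  P: 0 + 1(66) = 66
  Q: 0 + 1(66) = 66
Total out = 552 kmol; y_R = 420 / 552 = 0.7609.

0.761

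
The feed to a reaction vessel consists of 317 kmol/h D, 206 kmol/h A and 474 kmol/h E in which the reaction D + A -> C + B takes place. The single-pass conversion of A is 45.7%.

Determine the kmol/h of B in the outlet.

94.1 kmol/h

A reacted = 0.457 × 206 = 94.14 kmol/h; ν_A = −1, so ξ = 94.14/1 = 94.14 kmol/h.
Outlet amounts (n = n₀ + ν ξ):
  D: 317 − 1(94.14) = 222.9
  A: 206 − 1(94.14) = 111.9
  C: 0 + 1(94.14) = 94.14
  B: 0 + 1(94.14) = 94.14
  E: 474 (inert)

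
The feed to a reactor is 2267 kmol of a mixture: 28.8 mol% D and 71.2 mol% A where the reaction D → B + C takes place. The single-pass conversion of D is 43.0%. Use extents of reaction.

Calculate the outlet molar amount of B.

281 kmol

D reacted = 0.43 × 652.9 = 280.7 kmol; ν_D = −1, so ξ = 280.7/1 = 280.7 kmol.
Outlet amounts (n = n₀ + ν ξ):
  D: 652.9 − 1(280.7) = 372.2
  B: 0 + 1(280.7) = 280.7
  C: 0 + 1(280.7) = 280.7
  A: 1614 (inert)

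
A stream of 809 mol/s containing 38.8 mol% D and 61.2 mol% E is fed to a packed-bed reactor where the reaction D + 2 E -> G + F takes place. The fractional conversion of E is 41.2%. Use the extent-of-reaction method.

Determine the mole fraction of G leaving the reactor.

0.144

E reacted = 0.412 × 495.1 = 204 mol/s; ν_E = −2, so ξ = 204/2 = 102 mol/s.
Outlet amounts (n = n₀ + ν ξ):
  D: 313.9 − 1(102) = 211.9
  E: 495.1 − 2(102) = 291.1
  G: 0 + 1(102) = 102
  F: 0 + 1(102) = 102
Total out = 707 mol/s; y_G = 102 / 707 = 0.1443.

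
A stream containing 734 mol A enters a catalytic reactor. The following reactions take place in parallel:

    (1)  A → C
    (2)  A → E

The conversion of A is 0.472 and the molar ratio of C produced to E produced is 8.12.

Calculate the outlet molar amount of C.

308 mol

Conversion of A: A consumed = 0.472 × 734 = 346.4 mol = 1ξ₁ + 1ξ₂.
Selectivity: 1ξ₁ / (1ξ₂) = 8.12 → ξ₁ = 8.12 ξ₂.
Substitute: (1·8.12 + 1) ξ₂ = 346.4 → ξ₂ = 37.99 mol, ξ₁ = 308.5 mol.
Outlet amounts (n = n₀ + Σ ν·ξ):
  A: 734 − 1(308.5) − 1(37.99) = 387.6
  C: 0 + 1(308.5) = 308.5
  E: 0 + 1(37.99) = 37.99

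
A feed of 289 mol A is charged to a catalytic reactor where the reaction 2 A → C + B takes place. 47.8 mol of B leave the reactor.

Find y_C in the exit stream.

For B: n = n₀ + 1ξ → 47.8 = 0 + 1ξ, giving ξ = 47.8 mol.
Outlet amounts (n = n₀ + ν ξ):
  A: 289 − 2(47.8) = 193.4
  C: 0 + 1(47.8) = 47.8
  B: 0 + 1(47.8) = 47.8
Total out = 289 mol; y_C = 47.8 / 289 = 0.1654.

0.165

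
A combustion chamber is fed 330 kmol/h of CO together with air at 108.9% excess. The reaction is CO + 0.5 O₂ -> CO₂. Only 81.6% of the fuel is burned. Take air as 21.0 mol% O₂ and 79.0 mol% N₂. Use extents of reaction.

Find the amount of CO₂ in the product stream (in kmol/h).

Stoichiometric O₂ = 0.5 × 330 = 165 kmol/h; O₂ fed = 165 × 2.089 = 344.7 kmol/h.
N₂ fed = 344.7 × 79/21 = 1297 kmol/h.
Fuel reacted = 0.816 × 330 → ξ = 269.3 kmol/h.
Outlet (n = n₀ + ν ξ):
  CO: 330 − 1(269.3) = 60.72
  O₂: 344.7 − 0.5(269.3) = 210
  N₂: 1297 (inert)
  CO₂: 0 + 1(269.3) = 269.3

269 kmol/h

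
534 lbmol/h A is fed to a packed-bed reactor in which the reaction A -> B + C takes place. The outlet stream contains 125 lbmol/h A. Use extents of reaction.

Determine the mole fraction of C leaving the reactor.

0.434

For A: n = n₀ − 1ξ → 125 = 534 − 1ξ, giving ξ = 409 lbmol/h.
Outlet amounts (n = n₀ + ν ξ):
  A: 534 − 1(409) = 125
  B: 0 + 1(409) = 409
  C: 0 + 1(409) = 409
Total out = 943 lbmol/h; y_C = 409 / 943 = 0.4337.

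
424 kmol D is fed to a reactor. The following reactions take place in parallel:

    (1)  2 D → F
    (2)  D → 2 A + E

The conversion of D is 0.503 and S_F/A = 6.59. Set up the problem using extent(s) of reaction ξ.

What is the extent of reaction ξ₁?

ξ₁ = 103 kmol

Conversion of D: D consumed = 0.503 × 424 = 213.3 kmol = 2ξ₁ + 1ξ₂.
Selectivity: 1ξ₁ / (2ξ₂) = 6.59 → ξ₁ = 13.18 ξ₂.
Substitute: (2·13.18 + 1) ξ₂ = 213.3 → ξ₂ = 7.795 kmol, ξ₁ = 102.7 kmol.
Outlet amounts (n = n₀ + Σ ν·ξ):
  D: 424 − 2(102.7) − 1(7.795) = 210.7
  F: 0 + 1(102.7) = 102.7
  A: 0 + 2(7.795) = 15.59
  E: 0 + 1(7.795) = 7.795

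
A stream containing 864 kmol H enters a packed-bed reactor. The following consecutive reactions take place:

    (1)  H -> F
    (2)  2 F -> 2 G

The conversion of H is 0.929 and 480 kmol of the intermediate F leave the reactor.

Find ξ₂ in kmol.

Conversion of H: H consumed = 1ξ₁ = 0.929 × 864 → ξ₁ = 802.7 kmol.
F balance: n_F = 0 + 1ξ₁ − 2ξ₂ = 480 → ξ₂ = (1·802.7 − 480)/2 = 161.3 kmol.
Outlet amounts (n = n₀ + Σ ν·ξ):
  H: 864 − 1(802.7) = 61.34
  F: 0 + 1(802.7) − 2(161.3) = 480
  G: 0 + 2(161.3) = 322.7

ξ₂ = 161 kmol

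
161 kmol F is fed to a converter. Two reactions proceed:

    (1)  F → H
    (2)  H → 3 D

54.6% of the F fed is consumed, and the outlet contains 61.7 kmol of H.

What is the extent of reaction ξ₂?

Conversion of F: F consumed = 1ξ₁ = 0.546 × 161 → ξ₁ = 87.91 kmol.
H balance: n_H = 0 + 1ξ₁ − 1ξ₂ = 61.7 → ξ₂ = (1·87.91 − 61.7)/1 = 26.21 kmol.
Outlet amounts (n = n₀ + Σ ν·ξ):
  F: 161 − 1(87.91) = 73.09
  H: 0 + 1(87.91) − 1(26.21) = 61.7
  D: 0 + 3(26.21) = 78.62

ξ₂ = 26.2 kmol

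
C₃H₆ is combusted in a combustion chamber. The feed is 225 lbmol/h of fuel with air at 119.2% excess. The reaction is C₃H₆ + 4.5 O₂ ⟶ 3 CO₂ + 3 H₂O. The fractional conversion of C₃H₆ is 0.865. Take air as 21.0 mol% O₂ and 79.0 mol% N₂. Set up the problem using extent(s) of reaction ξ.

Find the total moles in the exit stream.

10900 lbmol/h

Stoichiometric O₂ = 4.5 × 225 = 1012 lbmol/h; O₂ fed = 1012 × 2.192 = 2219 lbmol/h.
N₂ fed = 2219 × 79/21 = 8349 lbmol/h.
Fuel reacted = 0.865 × 225 → ξ = 194.6 lbmol/h.
Outlet (n = n₀ + ν ξ):
  C₃H₆: 225 − 1(194.6) = 30.38
  O₂: 2219 − 4.5(194.6) = 1344
  N₂: 8349 (inert)
  CO₂: 0 + 3(194.6) = 583.9
  H₂O: 0 + 3(194.6) = 583.9
Total out = 30.38 + 1344 + 8349 + 583.9 + 583.9 = 10890 lbmol/h.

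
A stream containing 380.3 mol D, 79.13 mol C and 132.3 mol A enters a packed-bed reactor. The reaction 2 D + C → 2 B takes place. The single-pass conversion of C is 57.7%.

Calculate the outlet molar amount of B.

91.3 mol

C reacted = 0.577 × 79.13 = 45.66 mol; ν_C = −1, so ξ = 45.66/1 = 45.66 mol.
Outlet amounts (n = n₀ + ν ξ):
  D: 380.3 − 2(45.66) = 289
  C: 79.13 − 1(45.66) = 33.47
  B: 0 + 2(45.66) = 91.32
  A: 132.3 (inert)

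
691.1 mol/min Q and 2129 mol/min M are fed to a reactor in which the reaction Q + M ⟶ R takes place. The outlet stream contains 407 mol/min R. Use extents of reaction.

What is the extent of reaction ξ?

ξ = 407 mol/min

For R: n = n₀ + 1ξ → 407 = 0 + 1ξ, giving ξ = 407 mol/min.
Outlet amounts (n = n₀ + ν ξ):
  Q: 691.1 − 1(407) = 284.1
  M: 2129 − 1(407) = 1722
  R: 0 + 1(407) = 407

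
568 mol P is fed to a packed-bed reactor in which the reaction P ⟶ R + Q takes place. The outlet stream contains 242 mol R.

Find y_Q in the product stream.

0.299

For R: n = n₀ + 1ξ → 242 = 0 + 1ξ, giving ξ = 242 mol.
Outlet amounts (n = n₀ + ν ξ):
  P: 568 − 1(242) = 326
  R: 0 + 1(242) = 242
  Q: 0 + 1(242) = 242
Total out = 810 mol; y_Q = 242 / 810 = 0.2988.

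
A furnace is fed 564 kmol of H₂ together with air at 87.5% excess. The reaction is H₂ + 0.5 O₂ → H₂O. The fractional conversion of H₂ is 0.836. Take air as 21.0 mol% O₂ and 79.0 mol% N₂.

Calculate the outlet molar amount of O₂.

Stoichiometric O₂ = 0.5 × 564 = 282 kmol; O₂ fed = 282 × 1.875 = 528.8 kmol.
N₂ fed = 528.8 × 79/21 = 1989 kmol.
Fuel reacted = 0.836 × 564 → ξ = 471.5 kmol.
Outlet (n = n₀ + ν ξ):
  H₂: 564 − 1(471.5) = 92.5
  O₂: 528.8 − 0.5(471.5) = 293
  N₂: 1989 (inert)
  H₂O: 0 + 1(471.5) = 471.5

293 kmol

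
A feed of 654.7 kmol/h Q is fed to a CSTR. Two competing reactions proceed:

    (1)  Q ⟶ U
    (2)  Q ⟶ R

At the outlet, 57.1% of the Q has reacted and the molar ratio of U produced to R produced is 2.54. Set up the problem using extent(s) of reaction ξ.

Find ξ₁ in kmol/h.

ξ₁ = 268 kmol/h

Conversion of Q: Q consumed = 0.571 × 654.7 = 373.8 kmol/h = 1ξ₁ + 1ξ₂.
Selectivity: 1ξ₁ / (1ξ₂) = 2.54 → ξ₁ = 2.54 ξ₂.
Substitute: (1·2.54 + 1) ξ₂ = 373.8 → ξ₂ = 105.6 kmol/h, ξ₁ = 268.2 kmol/h.
Outlet amounts (n = n₀ + Σ ν·ξ):
  Q: 654.7 − 1(268.2) − 1(105.6) = 280.9
  U: 0 + 1(268.2) = 268.2
  R: 0 + 1(105.6) = 105.6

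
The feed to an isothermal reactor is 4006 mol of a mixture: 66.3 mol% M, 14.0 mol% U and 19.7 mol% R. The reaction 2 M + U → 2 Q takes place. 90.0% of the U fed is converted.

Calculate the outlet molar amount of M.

U reacted = 0.9 × 560.8 = 504.8 mol; ν_U = −1, so ξ = 504.8/1 = 504.8 mol.
Outlet amounts (n = n₀ + ν ξ):
  M: 2656 − 2(504.8) = 1646
  U: 560.8 − 1(504.8) = 56.08
  Q: 0 + 2(504.8) = 1010
  R: 789.2 (inert)

1650 mol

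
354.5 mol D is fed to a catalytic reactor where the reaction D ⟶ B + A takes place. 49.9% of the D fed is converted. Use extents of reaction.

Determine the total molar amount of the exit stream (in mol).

D reacted = 0.499 × 354.5 = 176.9 mol; ν_D = −1, so ξ = 176.9/1 = 176.9 mol.
Outlet amounts (n = n₀ + ν ξ):
  D: 354.5 − 1(176.9) = 177.6
  B: 0 + 1(176.9) = 176.9
  A: 0 + 1(176.9) = 176.9
Total out = 177.6 + 176.9 + 176.9 = 531.4 mol.

531 mol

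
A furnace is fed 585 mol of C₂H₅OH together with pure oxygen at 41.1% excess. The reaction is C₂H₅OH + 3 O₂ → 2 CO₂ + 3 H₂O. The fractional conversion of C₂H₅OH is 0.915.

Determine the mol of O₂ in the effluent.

870 mol

Stoichiometric O₂ = 3 × 585 = 1755 mol; O₂ fed = 1755 × 1.411 = 2476 mol.
Fuel reacted = 0.915 × 585 → ξ = 535.3 mol.
Outlet (n = n₀ + ν ξ):
  C₂H₅OH: 585 − 1(535.3) = 49.73
  O₂: 2476 − 3(535.3) = 870.5
  CO₂: 0 + 2(535.3) = 1071
  H₂O: 0 + 3(535.3) = 1606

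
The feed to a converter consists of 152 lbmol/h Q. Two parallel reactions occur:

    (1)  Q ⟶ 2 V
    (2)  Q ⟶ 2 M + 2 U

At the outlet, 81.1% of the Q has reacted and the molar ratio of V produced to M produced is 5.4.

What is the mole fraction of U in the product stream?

0.123

Conversion of Q: Q consumed = 0.811 × 152 = 123.3 lbmol/h = 1ξ₁ + 1ξ₂.
Selectivity: 2ξ₁ / (2ξ₂) = 5.4 → ξ₁ = 5.4 ξ₂.
Substitute: (1·5.4 + 1) ξ₂ = 123.3 → ξ₂ = 19.26 lbmol/h, ξ₁ = 104 lbmol/h.
Outlet amounts (n = n₀ + Σ ν·ξ):
  Q: 152 − 1(104) − 1(19.26) = 28.73
  V: 0 + 2(104) = 208
  M: 0 + 2(19.26) = 38.52
  U: 0 + 2(19.26) = 38.52
Total out = 313.8 lbmol/h; y_U = 38.52 / 313.8 = 0.1228.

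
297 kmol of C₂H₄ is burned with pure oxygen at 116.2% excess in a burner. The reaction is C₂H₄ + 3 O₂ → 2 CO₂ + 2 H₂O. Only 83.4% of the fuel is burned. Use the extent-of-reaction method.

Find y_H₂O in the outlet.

Stoichiometric O₂ = 3 × 297 = 891 kmol; O₂ fed = 891 × 2.162 = 1926 kmol.
Fuel reacted = 0.834 × 297 → ξ = 247.7 kmol.
Outlet (n = n₀ + ν ξ):
  C₂H₄: 297 − 1(247.7) = 49.3
  O₂: 1926 − 3(247.7) = 1183
  CO₂: 0 + 2(247.7) = 495.4
  H₂O: 0 + 2(247.7) = 495.4
Total out = 2223 kmol; y_H₂O = 495.4 / 2223 = 0.2228.

0.223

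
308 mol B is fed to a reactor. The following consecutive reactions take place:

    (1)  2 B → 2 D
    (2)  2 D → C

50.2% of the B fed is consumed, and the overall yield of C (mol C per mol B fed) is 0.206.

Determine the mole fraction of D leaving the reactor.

0.113

Conversion of B: B consumed = 2ξ₁ = 0.502 × 308 → ξ₁ = 77.31 mol.
Yield of C: 1ξ₂ / 308 = 0.206 → ξ₂ = 63.45 mol.
Outlet amounts (n = n₀ + Σ ν·ξ):
  B: 308 − 2(77.31) = 153.4
  D: 0 + 2(77.31) − 2(63.45) = 27.72
  C: 0 + 1(63.45) = 63.45
Total out = 244.6 mol; y_D = 27.72 / 244.6 = 0.1134.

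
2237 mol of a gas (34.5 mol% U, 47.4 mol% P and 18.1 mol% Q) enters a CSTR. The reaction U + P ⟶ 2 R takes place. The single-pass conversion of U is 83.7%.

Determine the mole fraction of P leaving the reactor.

0.185

U reacted = 0.837 × 771.8 = 646 mol; ν_U = −1, so ξ = 646/1 = 646 mol.
Outlet amounts (n = n₀ + ν ξ):
  U: 771.8 − 1(646) = 125.8
  P: 1060 − 1(646) = 414.4
  R: 0 + 2(646) = 1292
  Q: 404.9 (inert)
Total out = 2237 mol; y_P = 414.4 / 2237 = 0.1852.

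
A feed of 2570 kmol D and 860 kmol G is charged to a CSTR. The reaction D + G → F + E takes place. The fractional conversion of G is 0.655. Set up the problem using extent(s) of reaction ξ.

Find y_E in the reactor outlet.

G reacted = 0.655 × 860 = 563.3 kmol; ν_G = −1, so ξ = 563.3/1 = 563.3 kmol.
Outlet amounts (n = n₀ + ν ξ):
  D: 2570 − 1(563.3) = 2007
  G: 860 − 1(563.3) = 296.7
  F: 0 + 1(563.3) = 563.3
  E: 0 + 1(563.3) = 563.3
Total out = 3430 kmol; y_E = 563.3 / 3430 = 0.1642.

0.164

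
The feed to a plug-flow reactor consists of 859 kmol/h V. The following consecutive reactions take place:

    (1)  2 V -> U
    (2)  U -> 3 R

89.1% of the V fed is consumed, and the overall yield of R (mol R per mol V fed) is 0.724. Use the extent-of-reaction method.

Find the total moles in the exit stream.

891 kmol/h

Conversion of V: V consumed = 2ξ₁ = 0.891 × 859 → ξ₁ = 382.7 kmol/h.
Yield of R: 3ξ₂ / 859 = 0.724 → ξ₂ = 207.3 kmol/h.
Outlet amounts (n = n₀ + Σ ν·ξ):
  V: 859 − 2(382.7) = 93.63
  U: 0 + 1(382.7) − 1(207.3) = 175.4
  R: 0 + 3(207.3) = 621.9
Total out = 93.63 + 175.4 + 621.9 = 890.9 kmol/h.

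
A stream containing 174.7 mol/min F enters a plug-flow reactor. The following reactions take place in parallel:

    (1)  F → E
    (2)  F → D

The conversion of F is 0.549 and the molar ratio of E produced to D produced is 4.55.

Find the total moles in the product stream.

175 mol/min

Conversion of F: F consumed = 0.549 × 174.7 = 95.91 mol/min = 1ξ₁ + 1ξ₂.
Selectivity: 1ξ₁ / (1ξ₂) = 4.55 → ξ₁ = 4.55 ξ₂.
Substitute: (1·4.55 + 1) ξ₂ = 95.91 → ξ₂ = 17.28 mol/min, ξ₁ = 78.63 mol/min.
Outlet amounts (n = n₀ + Σ ν·ξ):
  F: 174.7 − 1(78.63) − 1(17.28) = 78.79
  E: 0 + 1(78.63) = 78.63
  D: 0 + 1(17.28) = 17.28
Total out = 78.79 + 78.63 + 17.28 = 174.7 mol/min.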